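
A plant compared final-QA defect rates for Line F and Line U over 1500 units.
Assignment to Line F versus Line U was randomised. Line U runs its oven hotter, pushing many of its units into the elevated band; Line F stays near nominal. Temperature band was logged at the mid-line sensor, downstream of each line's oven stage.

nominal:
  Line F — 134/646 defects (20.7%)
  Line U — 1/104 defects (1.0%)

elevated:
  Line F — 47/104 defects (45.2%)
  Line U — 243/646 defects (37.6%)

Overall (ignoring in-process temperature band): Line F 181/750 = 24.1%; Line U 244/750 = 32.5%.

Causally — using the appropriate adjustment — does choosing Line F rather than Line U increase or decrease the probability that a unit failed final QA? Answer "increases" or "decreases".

decreases

Line U is lower inside every in-process temperature band stratum but Line F is lower in aggregate. Whether to stratify depends on how in-process temperature band relates to the line.
Stratifying would compare lines among units the lines themselves sorted into in-process temperature band groups — a form of selection on an intermediate. The unconditioned pooled rates give the total causal effect.
Pooled: Line F 24.1% vs Line U 32.5%; Line F is lower overall.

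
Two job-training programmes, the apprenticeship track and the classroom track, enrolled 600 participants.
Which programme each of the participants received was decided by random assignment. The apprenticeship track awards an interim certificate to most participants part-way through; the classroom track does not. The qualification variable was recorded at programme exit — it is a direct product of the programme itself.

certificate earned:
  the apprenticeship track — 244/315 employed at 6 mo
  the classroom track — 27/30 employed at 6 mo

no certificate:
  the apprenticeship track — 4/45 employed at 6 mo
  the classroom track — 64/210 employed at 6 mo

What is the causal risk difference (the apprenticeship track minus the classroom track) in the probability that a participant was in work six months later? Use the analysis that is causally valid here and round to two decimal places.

+0.31

Within every qualification attained during the programme level the classroom track has the higher rate, yet pooled the apprenticeship track does — Simpson's reversal.
Qualification attained during the programme is downstream of the programme. One should not condition on a consequence of treatment, so the overall rates are the right comparison.
The causal difference is the pooled difference: 0.689 − 0.379 = +0.310.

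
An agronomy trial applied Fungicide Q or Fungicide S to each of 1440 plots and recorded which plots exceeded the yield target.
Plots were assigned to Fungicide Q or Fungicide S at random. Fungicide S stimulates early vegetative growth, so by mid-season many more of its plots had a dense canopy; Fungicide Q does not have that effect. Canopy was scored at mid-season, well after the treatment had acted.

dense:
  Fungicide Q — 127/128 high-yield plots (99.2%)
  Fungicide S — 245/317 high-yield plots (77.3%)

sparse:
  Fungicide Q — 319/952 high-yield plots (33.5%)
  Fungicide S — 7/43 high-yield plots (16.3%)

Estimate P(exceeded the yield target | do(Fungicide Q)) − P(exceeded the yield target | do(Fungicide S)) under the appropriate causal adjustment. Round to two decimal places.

Because the fungicide influences mid-season canopy, mid-season canopy is a post-treatment mediator, not a confounder. Stratifying on it would bias the estimate; the causal effect is the crude pooled difference.
The causal difference is the pooled difference: 0.413 − 0.700 = -0.287.

-0.29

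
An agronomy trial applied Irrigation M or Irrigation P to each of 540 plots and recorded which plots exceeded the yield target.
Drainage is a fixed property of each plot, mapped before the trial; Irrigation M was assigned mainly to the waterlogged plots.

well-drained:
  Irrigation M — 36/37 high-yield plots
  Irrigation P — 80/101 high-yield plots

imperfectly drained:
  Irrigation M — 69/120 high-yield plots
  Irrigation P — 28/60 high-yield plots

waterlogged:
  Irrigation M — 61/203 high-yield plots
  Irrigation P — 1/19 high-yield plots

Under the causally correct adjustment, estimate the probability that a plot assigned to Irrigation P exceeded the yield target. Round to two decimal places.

0.38

Field drainage satisfies the back-door criterion: it is not a descendant of the irrigation, and it blocks the spurious path from irrigation to outcome. Adjusting for it (i.e., using the within-field drainage rates) gives the causal effect.
Standardising Irrigation P to the population field drainage mix: 0.256·80/101 + 0.333·28/60 + 0.411·1/19 = 0.380.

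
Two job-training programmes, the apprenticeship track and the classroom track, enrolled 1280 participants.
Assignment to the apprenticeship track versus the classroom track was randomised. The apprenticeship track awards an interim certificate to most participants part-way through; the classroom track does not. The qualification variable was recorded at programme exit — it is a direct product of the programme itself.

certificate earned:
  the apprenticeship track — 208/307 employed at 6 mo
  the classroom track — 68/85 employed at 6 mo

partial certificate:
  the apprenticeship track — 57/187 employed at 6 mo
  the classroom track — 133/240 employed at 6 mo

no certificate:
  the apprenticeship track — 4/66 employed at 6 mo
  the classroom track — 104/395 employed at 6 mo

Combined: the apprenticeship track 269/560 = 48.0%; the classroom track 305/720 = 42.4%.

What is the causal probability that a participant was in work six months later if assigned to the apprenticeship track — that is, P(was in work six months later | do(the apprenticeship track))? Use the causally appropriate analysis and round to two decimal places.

0.48

The qualification attained during the programme-specific comparison favours the classroom track throughout, but the pooled figures favour the apprenticeship track. The question is whether to condition on qualification attained during the programme.
Stratifying would compare programmes among participants the programmes themselves sorted into qualification attained during the programme groups — a form of selection on an intermediate. The unconditioned pooled rates give the total causal effect.
So P(outcome | do(the apprenticeship track)) is just the pooled rate for the apprenticeship track: 269/560 = 0.480.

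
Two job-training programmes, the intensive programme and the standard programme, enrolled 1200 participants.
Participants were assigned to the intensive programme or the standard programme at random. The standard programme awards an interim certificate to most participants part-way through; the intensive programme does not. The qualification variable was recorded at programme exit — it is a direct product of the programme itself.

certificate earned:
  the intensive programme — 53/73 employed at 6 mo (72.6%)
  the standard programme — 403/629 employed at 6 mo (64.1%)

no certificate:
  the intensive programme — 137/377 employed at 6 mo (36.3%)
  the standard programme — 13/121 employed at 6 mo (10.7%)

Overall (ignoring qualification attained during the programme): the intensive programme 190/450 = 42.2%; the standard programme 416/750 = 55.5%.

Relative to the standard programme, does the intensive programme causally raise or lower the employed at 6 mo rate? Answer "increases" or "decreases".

decreases

The qualification attained during the programme-specific comparison favours the intensive programme throughout, but the pooled figures favour the standard programme. The question is whether to condition on qualification attained during the programme.
Qualification attained during the programme lies on the pathway programme → qualification attained during the programme → outcome, so adjusting for it blocks the indirect effect. For the total causal effect of programme, use the unadjusted pooled rates.
Pooled: the intensive programme 42.2% vs the standard programme 55.5%; the standard programme is higher overall.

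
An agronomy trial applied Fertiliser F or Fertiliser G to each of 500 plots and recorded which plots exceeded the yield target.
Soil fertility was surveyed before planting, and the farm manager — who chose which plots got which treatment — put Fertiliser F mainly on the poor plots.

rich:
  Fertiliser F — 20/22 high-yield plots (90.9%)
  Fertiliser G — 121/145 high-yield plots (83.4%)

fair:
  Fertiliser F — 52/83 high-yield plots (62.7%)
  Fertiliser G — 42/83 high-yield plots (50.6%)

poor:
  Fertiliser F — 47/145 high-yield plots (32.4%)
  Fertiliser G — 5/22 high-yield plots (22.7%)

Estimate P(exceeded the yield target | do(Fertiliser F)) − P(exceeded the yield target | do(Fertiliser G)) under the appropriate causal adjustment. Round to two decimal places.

+0.10

Within every soil fertility level Fertiliser F has the higher rate, yet pooled Fertiliser G does — Simpson's reversal.
Nothing the fertiliser does changes soil fertility; the imbalance is an allocation artefact. With soil fertility also predicting the outcome, the pooled figure is confounded, and the within-stratum comparison is the causal one.
Adjusting over the population distribution of soil fertility: 0.334·(0.909−0.834) + 0.332·(0.627−0.506) + 0.334·(0.324−0.227) = +0.097.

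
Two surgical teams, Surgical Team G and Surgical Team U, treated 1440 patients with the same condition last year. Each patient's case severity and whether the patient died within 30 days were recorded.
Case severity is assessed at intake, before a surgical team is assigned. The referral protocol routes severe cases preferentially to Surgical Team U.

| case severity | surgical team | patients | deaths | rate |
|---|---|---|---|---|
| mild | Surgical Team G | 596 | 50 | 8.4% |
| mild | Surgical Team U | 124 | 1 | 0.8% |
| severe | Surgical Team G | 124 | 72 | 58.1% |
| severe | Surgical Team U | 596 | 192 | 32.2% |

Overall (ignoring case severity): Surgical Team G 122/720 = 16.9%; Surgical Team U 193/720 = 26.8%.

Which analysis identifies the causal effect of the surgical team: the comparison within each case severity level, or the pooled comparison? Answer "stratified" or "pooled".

stratified

Here case severity is a common cause — it drives both which surgical team a case falls under and the outcome. The crude comparison mixes populations; the stratum-specific rates are the causally relevant ones.
Within each level — mild: 8.4% vs 0.8%; severe: 58.1% vs 32.2% — Surgical Team U is lower every time.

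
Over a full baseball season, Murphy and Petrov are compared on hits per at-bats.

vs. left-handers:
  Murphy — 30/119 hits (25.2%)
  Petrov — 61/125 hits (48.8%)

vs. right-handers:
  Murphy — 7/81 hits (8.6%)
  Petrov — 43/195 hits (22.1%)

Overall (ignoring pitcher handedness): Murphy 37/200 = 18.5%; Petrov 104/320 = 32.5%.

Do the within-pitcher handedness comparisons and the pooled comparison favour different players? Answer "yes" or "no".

no

Within each pitcher handedness level (vs. left-handers 25.2% vs 48.8%; vs. right-handers 8.6% vs 22.1%), Petrov has the higher rate every time. Pooled: 18.5% vs 32.5% — Petrov has the higher rate overall. They agree.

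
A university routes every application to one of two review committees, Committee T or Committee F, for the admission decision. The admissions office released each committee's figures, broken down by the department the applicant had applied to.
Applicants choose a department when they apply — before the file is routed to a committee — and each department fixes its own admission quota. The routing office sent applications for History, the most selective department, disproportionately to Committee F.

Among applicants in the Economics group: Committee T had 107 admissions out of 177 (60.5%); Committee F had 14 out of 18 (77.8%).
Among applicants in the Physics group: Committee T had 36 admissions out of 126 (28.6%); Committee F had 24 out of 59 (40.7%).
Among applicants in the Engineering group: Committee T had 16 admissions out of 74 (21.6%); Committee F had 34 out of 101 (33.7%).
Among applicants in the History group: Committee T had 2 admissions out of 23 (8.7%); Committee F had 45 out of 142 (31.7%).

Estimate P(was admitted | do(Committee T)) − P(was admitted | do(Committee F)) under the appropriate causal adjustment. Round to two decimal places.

-0.16

Here department is a common cause — it drives both which review committee a case falls under and the outcome. The crude comparison mixes populations; the stratum-specific rates are the causally relevant ones.
Adjusting over the population distribution of department: 0.271·(0.605−0.778) + 0.257·(0.286−0.407) + 0.243·(0.216−0.337) + 0.229·(0.087−0.317) = -0.160.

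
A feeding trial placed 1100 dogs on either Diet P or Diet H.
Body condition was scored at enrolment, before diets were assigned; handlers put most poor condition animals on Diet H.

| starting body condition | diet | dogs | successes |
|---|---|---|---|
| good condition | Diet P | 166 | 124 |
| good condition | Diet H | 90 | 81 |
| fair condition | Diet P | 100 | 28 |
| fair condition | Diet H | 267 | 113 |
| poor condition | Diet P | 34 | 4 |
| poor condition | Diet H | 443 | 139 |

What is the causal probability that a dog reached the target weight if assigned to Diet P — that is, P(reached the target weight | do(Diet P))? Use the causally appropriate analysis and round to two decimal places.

0.32

Starting body condition is set before the diet has any effect — it is not caused by the diet — and it independently drives the outcome. That makes it a confounder, so the causal comparison is within starting body condition levels.
Standardising Diet P to the population starting body condition mix: 0.233·124/166 + 0.334·28/100 + 0.434·4/34 = 0.318.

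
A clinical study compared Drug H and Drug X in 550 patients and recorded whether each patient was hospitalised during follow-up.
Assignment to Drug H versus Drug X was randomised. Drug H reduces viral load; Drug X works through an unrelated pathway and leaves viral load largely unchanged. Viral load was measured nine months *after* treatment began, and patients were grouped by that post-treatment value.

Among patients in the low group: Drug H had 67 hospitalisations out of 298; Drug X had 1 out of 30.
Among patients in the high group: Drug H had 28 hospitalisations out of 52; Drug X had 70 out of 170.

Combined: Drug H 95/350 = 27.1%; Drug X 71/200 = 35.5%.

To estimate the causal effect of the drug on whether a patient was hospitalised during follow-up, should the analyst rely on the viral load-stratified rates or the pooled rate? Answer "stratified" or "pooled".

pooled

Viral load lies on the pathway drug → viral load → outcome, so adjusting for it blocks the indirect effect. For the total causal effect of drug, use the unadjusted pooled rates.
Pooled: Drug H 27.1% vs Drug X 35.5%; Drug H is lower overall.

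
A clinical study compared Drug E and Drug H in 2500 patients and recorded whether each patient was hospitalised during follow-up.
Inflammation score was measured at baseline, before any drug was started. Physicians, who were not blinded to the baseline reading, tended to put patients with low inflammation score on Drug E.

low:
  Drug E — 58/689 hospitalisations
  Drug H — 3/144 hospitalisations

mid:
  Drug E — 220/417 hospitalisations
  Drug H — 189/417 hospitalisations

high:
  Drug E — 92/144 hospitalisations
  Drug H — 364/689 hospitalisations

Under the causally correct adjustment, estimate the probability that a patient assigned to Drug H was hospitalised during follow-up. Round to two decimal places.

0.33

Nothing the drug does changes inflammation score; the imbalance is an allocation artefact. With inflammation score also predicting the outcome, the pooled figure is confounded, and the within-stratum comparison is the causal one.
Standardising Drug H to the population inflammation score mix: 0.333·3/144 + 0.334·189/417 + 0.333·364/689 = 0.334.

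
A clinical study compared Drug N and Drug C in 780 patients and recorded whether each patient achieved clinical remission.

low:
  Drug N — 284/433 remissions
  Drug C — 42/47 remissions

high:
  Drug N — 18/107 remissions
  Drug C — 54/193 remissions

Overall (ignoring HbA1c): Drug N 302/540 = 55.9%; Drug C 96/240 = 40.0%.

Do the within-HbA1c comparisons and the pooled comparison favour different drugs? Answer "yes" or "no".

Within each HbA1c level (low 65.6% vs 89.4%; high 16.8% vs 28.0%), Drug C has the higher rate every time. Pooled: 55.9% vs 40.0% — Drug N has the higher rate overall. The two comparisons disagree.

yes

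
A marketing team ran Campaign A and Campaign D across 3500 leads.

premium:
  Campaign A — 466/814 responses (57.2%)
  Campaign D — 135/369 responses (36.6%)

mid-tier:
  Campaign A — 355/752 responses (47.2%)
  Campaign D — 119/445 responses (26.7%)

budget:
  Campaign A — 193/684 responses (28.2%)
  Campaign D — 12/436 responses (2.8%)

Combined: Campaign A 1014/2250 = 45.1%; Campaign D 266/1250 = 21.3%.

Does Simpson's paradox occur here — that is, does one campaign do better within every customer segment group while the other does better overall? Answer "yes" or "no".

Within each customer segment level (premium 57.2% vs 36.6%; mid-tier 47.2% vs 26.7%; budget 28.2% vs 2.8%), Campaign A has the higher rate every time. Pooled: 45.1% vs 21.3% — Campaign A has the higher rate overall. They agree.

no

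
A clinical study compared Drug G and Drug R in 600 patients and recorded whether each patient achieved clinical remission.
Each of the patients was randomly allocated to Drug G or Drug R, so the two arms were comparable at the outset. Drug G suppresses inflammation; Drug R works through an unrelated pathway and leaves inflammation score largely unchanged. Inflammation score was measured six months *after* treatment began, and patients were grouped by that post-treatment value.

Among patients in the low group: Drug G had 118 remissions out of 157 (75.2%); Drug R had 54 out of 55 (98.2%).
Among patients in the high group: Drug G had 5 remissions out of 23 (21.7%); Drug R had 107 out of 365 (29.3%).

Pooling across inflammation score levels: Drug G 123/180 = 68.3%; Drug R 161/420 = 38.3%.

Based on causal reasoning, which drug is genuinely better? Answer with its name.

Drug R is higher inside every inflammation score stratum but Drug G is higher in aggregate. Whether to stratify depends on how inflammation score relates to the drug.
The distribution of inflammation score is itself part of what the drug does — it is an intermediate outcome. Holding it fixed would remove that part of the effect; the total effect is the pooled difference.
Pooled: Drug G 68.3% vs Drug R 38.3%; Drug G is higher overall.

Drug G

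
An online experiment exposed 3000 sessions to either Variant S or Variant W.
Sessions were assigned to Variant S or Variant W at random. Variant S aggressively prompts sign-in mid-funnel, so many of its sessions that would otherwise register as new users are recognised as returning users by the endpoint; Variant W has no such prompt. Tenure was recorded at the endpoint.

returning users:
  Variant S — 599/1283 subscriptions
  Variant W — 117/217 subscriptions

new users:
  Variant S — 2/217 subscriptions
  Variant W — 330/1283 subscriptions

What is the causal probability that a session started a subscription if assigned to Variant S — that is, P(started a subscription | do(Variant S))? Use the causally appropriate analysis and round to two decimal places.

0.40

User tenure is recorded after the variant and is itself shifted by it — it sits on the causal path from variant to outcome. Conditioning on a mediator would strip out part of the effect we want; the pooled comparison gives the total causal effect.
So P(outcome | do(Variant S)) is just the pooled rate for Variant S: 601/1500 = 0.401.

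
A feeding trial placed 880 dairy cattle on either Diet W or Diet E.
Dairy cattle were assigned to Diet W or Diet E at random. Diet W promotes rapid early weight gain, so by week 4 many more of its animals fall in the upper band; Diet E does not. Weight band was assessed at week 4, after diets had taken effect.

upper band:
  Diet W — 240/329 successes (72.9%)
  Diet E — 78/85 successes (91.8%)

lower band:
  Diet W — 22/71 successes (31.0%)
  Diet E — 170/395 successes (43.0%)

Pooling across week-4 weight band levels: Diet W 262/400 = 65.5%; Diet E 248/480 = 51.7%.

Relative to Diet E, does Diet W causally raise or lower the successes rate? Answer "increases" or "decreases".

Within every week-4 weight band level Diet E has the higher rate, yet pooled Diet W does — Simpson's reversal.
Stratifying would compare diets among dairy cattle the diets themselves sorted into week-4 weight band groups — a form of selection on an intermediate. The unconditioned pooled rates give the total causal effect.
Pooled: Diet W 65.5% vs Diet E 51.7%; Diet W is higher overall.

increases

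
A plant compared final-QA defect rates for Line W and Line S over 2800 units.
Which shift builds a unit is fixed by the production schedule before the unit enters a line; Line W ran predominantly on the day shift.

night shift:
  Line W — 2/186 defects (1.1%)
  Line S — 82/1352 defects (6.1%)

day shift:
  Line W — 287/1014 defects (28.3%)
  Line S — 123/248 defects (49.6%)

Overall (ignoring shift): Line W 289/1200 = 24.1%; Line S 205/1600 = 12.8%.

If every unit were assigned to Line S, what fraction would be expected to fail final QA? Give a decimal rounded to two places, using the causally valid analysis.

Here shift is a common cause — it drives both which line a case falls under and the outcome. The crude comparison mixes populations; the stratum-specific rates are the causally relevant ones.
Standardising Line S to the population shift mix: 0.549·82/1352 + 0.451·123/248 = 0.257.

0.26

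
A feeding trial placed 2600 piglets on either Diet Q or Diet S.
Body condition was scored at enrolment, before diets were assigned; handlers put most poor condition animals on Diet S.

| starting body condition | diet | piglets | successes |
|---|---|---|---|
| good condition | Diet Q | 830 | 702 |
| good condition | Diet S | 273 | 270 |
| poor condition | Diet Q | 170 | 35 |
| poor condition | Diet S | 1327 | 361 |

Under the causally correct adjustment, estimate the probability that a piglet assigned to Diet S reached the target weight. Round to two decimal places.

0.58

Within every starting body condition level Diet S has the higher rate, yet pooled Diet Q does — Simpson's reversal.
Here starting body condition is a common cause — it drives both which diet a case falls under and the outcome. The crude comparison mixes populations; the stratum-specific rates are the causally relevant ones.
Standardising Diet S to the population starting body condition mix: 0.424·270/273 + 0.576·361/1327 = 0.576.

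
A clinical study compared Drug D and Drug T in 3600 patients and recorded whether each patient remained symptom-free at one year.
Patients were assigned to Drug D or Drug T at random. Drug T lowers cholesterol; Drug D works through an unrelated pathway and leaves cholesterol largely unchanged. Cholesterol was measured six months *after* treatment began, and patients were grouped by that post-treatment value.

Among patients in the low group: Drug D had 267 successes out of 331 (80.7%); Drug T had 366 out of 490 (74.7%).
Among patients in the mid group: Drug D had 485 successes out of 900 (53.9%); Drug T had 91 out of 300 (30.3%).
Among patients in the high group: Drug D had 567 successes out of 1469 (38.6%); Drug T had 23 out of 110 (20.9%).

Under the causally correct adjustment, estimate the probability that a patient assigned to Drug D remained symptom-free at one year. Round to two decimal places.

0.49

Drug D is higher inside every cholesterol stratum but Drug T is higher in aggregate. Whether to stratify depends on how cholesterol relates to the drug.
The distribution of cholesterol is itself part of what the drug does — it is an intermediate outcome. Holding it fixed would remove that part of the effect; the total effect is the pooled difference.
So P(outcome | do(Drug D)) is just the pooled rate for Drug D: 1319/2700 = 0.489.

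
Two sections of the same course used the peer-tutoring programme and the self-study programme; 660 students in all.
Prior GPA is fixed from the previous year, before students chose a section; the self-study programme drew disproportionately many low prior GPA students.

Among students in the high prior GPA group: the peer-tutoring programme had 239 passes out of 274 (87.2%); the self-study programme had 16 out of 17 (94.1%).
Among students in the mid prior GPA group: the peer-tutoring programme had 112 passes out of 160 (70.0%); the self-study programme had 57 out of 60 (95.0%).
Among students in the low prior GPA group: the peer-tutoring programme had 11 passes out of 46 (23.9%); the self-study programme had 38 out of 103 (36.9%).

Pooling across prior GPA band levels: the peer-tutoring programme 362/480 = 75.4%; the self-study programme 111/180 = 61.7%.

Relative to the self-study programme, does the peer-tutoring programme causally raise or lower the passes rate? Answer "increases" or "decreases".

The prior GPA band-specific comparison favours the self-study programme throughout, but the pooled figures favour the peer-tutoring programme. The question is whether to condition on prior GPA band.
Prior GPA band satisfies the back-door criterion: it is not a descendant of the teaching method, and it blocks the spurious path from teaching method to outcome. Adjusting for it (i.e., using the within-prior GPA band rates) gives the causal effect.
Within each level — high prior GPA: 87.2% vs 94.1%; mid prior GPA: 70.0% vs 95.0%; low prior GPA: 23.9% vs 36.9% — the self-study programme is higher every time.

decreases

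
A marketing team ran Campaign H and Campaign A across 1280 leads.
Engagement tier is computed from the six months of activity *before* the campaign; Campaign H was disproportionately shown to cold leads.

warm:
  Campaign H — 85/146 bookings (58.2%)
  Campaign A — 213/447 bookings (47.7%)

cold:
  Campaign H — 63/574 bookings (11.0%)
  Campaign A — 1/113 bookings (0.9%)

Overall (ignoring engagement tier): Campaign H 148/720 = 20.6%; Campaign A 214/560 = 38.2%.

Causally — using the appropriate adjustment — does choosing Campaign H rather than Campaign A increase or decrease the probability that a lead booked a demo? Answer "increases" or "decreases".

increases

The stratified and pooled comparisons disagree (Campaign H wins within each engagement tier; Campaign A wins overall), so the answer turns on the causal role of engagement tier.
The imbalance in engagement tier arose from how leads were allocated, not from anything the campaign did; and engagement tier independently affects the outcome. The pooled gap is confounded — condition on engagement tier.
Within each level — warm: 58.2% vs 47.7%; cold: 11.0% vs 0.9% — Campaign H is higher every time.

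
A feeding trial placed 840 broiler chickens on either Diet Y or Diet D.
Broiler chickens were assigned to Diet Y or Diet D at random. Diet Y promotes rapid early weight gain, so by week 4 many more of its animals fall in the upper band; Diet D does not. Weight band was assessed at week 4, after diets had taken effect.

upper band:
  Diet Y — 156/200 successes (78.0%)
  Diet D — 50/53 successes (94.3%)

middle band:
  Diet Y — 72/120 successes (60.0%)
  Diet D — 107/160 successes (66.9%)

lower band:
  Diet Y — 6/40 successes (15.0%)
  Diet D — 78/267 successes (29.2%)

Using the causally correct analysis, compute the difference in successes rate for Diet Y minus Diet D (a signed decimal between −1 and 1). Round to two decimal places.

Because the diet influences week-4 weight band, week-4 weight band is a post-treatment mediator, not a confounder. Stratifying on it would bias the estimate; the causal effect is the crude pooled difference.
The causal difference is the pooled difference: 0.650 − 0.490 = +0.160.

+0.16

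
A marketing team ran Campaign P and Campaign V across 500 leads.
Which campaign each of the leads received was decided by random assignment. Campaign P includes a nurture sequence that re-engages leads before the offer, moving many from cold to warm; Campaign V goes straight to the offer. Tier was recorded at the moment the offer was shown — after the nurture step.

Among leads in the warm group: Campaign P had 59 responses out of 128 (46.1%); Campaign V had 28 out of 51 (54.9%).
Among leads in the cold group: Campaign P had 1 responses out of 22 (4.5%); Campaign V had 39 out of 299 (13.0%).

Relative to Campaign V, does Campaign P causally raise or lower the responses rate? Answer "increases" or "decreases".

increases

Stratifying would compare campaigns among leads the campaigns themselves sorted into engagement tier groups — a form of selection on an intermediate. The unconditioned pooled rates give the total causal effect.
Pooled: Campaign P 40.0% vs Campaign V 19.1%; Campaign P is higher overall.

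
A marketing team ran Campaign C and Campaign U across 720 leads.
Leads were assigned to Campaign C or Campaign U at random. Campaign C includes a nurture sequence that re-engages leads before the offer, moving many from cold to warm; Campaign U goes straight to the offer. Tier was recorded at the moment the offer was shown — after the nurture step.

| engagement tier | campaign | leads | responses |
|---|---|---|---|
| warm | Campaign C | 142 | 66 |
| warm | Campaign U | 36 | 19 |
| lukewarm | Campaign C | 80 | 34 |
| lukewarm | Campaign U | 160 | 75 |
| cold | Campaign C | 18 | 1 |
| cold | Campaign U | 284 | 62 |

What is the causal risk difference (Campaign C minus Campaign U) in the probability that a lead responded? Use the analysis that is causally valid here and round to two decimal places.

Campaign U is higher inside every engagement tier stratum but Campaign C is higher in aggregate. Whether to stratify depends on how engagement tier relates to the campaign.
Engagement tier is downstream of the campaign. One should not condition on a consequence of treatment, so the overall rates are the right comparison.
The causal difference is the pooled difference: 0.421 − 0.325 = +0.096.

+0.10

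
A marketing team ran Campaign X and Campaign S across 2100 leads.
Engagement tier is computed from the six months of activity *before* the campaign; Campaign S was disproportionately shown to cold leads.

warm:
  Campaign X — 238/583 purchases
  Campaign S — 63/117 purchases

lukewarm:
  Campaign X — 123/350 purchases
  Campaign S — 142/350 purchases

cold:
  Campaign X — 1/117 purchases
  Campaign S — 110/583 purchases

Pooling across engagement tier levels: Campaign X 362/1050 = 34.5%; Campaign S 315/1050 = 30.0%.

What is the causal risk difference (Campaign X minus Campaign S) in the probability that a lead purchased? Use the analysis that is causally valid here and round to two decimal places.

-0.12

Engagement tier is set before the campaign has any effect — it is not caused by the campaign — and it independently drives the outcome. That makes it a confounder, so the causal comparison is within engagement tier levels.
Adjusting over the population distribution of engagement tier: 0.333·(0.408−0.538) + 0.333·(0.351−0.406) + 0.333·(0.009−0.189) = -0.122.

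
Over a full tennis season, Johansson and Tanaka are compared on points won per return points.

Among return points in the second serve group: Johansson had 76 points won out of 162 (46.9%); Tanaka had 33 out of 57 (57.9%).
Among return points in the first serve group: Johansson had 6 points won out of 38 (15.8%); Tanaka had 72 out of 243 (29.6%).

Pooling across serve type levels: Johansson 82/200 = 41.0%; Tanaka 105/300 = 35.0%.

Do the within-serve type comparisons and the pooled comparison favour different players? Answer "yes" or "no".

Within each serve type level (second serve 46.9% vs 57.9%; first serve 15.8% vs 29.6%), Tanaka has the higher rate every time. Pooled: 41.0% vs 35.0% — Johansson has the higher rate overall. The two comparisons disagree.

yes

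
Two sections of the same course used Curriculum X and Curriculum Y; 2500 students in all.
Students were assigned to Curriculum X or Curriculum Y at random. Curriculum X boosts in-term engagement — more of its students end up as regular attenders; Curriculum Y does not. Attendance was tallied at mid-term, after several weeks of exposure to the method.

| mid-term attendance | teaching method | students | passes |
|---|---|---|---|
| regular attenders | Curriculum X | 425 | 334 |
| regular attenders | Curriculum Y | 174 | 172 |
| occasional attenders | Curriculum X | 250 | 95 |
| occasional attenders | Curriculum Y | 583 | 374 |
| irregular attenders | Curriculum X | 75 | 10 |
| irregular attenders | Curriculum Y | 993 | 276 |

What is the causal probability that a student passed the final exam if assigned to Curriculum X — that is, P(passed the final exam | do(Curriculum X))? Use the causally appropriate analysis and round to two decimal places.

Stratifying would compare teaching methods among students the teaching methods themselves sorted into mid-term attendance groups — a form of selection on an intermediate. The unconditioned pooled rates give the total causal effect.
So P(outcome | do(Curriculum X)) is just the pooled rate for Curriculum X: 439/750 = 0.585.

0.59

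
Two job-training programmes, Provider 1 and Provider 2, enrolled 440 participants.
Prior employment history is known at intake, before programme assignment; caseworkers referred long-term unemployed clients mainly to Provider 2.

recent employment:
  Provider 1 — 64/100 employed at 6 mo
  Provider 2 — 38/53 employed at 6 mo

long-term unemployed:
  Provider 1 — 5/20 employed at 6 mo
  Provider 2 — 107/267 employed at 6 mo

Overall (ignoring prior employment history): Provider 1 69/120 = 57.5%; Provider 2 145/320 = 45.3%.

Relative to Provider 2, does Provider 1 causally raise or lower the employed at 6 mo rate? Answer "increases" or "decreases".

Provider 2 is higher inside every prior employment history stratum but Provider 1 is higher in aggregate. Whether to stratify depends on how prior employment history relates to the programme.
Prior employment history is set before the programme has any effect — it is not caused by the programme — and it independently drives the outcome. That makes it a confounder, so the causal comparison is within prior employment history levels.
Within each level — recent employment: 64.0% vs 71.7%; long-term unemployed: 25.0% vs 40.1% — Provider 2 is higher every time.

decreases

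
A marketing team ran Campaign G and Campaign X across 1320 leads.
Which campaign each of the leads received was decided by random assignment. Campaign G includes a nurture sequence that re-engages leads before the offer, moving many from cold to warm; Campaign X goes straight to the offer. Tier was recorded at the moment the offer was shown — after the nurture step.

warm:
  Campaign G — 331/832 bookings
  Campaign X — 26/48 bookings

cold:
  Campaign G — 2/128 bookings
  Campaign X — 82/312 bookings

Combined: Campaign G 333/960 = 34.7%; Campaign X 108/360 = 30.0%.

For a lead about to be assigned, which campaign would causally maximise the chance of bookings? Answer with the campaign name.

Campaign G

Within every engagement tier level Campaign X has the higher rate, yet pooled Campaign G does — Simpson's reversal.
Engagement tier is downstream of the campaign. One should not condition on a consequence of treatment, so the overall rates are the right comparison.
Pooled: Campaign G 34.7% vs Campaign X 30.0%; Campaign G is higher overall.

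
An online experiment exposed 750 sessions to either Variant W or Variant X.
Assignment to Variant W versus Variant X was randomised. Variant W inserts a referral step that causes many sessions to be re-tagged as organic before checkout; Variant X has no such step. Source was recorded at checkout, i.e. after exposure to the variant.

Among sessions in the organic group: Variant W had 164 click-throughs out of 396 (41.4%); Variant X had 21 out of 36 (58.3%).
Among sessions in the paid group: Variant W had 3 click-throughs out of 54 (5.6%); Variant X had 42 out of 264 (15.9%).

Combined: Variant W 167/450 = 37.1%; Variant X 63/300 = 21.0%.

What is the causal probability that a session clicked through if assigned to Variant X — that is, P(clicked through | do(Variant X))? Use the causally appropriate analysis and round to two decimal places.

0.21

Traffic source is downstream of the variant. One should not condition on a consequence of treatment, so the overall rates are the right comparison.
So P(outcome | do(Variant X)) is just the pooled rate for Variant X: 63/300 = 0.210.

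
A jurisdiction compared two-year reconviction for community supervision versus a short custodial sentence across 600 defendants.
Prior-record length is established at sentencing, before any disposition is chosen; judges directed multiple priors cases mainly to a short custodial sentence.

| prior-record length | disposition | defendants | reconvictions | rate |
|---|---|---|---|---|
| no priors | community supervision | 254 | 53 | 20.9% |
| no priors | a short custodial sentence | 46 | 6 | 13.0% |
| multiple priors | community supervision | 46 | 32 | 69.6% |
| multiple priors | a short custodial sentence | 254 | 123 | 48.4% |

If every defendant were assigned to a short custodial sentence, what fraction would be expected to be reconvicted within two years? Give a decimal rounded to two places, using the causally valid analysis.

Prior-record length is set before the disposition has any effect — it is not caused by the disposition — and it independently drives the outcome. That makes it a confounder, so the causal comparison is within prior-record length levels.
Standardising a short custodial sentence to the population prior-record length mix: 0.500·6/46 + 0.500·123/254 = 0.307.

0.31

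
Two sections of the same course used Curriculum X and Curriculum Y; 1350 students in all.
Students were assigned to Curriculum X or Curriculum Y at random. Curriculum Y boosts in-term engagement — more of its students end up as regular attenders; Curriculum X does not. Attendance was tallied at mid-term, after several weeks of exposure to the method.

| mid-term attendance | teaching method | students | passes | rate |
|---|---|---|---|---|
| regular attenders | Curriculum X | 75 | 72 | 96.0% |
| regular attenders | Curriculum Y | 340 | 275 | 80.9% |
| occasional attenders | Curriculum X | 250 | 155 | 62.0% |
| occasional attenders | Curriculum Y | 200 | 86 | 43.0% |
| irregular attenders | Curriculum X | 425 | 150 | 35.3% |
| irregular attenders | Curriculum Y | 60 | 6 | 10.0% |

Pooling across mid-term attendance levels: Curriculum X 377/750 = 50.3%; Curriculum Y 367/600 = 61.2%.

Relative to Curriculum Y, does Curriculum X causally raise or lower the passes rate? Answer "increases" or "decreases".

decreases

The mid-term attendance-specific comparison favours Curriculum X throughout, but the pooled figures favour Curriculum Y. The question is whether to condition on mid-term attendance.
Mid-term attendance is recorded after the teaching method and is itself shifted by it — it sits on the causal path from teaching method to outcome. Conditioning on a mediator would strip out part of the effect we want; the pooled comparison gives the total causal effect.
Pooled: Curriculum X 50.3% vs Curriculum Y 61.2%; Curriculum Y is higher overall.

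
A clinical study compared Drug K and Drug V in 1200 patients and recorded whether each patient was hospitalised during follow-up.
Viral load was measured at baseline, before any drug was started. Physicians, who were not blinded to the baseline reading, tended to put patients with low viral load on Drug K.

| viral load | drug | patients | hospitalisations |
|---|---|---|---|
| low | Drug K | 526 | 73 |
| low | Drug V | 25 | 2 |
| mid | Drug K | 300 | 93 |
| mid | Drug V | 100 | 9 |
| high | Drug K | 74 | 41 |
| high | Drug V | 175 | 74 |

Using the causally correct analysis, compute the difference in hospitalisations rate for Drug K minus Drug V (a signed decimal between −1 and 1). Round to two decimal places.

Since viral load is a pre-existing factor (not a product of the drug) and it affects the outcome on its own, it is a confounder. The stratified rates, not the pooled rate, identify the causal effect.
Adjusting over the population distribution of viral load: 0.459·(0.139−0.080) + 0.333·(0.310−0.090) + 0.207·(0.554−0.423) = +0.128.

+0.13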